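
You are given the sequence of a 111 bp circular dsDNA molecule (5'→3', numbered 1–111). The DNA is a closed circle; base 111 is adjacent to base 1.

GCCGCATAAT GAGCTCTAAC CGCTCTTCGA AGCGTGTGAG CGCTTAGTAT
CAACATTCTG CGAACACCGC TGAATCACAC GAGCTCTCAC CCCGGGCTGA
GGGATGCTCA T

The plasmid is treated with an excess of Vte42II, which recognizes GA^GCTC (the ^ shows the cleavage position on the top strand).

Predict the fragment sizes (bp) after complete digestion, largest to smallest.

70, 41 bp

Vte42II sites (GAGCTC) start at positions 11, 81.
Vte42II cuts after base 2 of each site, so after positions 12, 82.
Circular molecule, 2 cuts → 2 fragments:
  13–82 → 70 bp
  83–111 then 1–12 → 29 + 12 = 41 bp
Sorted largest to smallest: 70, 41 bp.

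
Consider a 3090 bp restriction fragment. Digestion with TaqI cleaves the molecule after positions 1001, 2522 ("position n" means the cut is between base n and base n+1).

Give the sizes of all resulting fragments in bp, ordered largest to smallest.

1521, 1001, 568 bp

Linear molecule, 2 cuts → 3 fragments:
  1001 − 0 = 1001 bp
  2522 − 1001 = 1521 bp
  3090 − 2522 = 568 bp
Sorted largest to smallest: 1521, 1001, 568 bp.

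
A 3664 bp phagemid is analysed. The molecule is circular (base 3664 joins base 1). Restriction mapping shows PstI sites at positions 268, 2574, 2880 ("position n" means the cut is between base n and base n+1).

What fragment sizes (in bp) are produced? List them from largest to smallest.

Circular molecule, 3 cuts → 3 fragments:
  2574 − 268 = 2306 bp
  2880 − 2574 = 306 bp
  wrap: 3664 − 2880 + 268 = 1052 bp
Sorted largest to smallest: 2306, 1052, 306 bp.

2306, 1052, 306 bp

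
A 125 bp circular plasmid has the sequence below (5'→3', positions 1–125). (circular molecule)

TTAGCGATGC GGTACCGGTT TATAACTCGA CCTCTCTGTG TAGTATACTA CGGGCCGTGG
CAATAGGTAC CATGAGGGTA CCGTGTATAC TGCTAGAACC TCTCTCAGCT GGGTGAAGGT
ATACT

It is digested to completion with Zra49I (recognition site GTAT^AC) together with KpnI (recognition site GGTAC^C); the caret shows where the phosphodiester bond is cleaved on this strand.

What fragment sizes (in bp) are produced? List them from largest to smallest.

34, 31, 24, 18, 11, 7 bp

Zra49I sites (GTATAC) start at positions 43, 85, 119.
Zra49I cuts after base 4 of each site, so after positions 46, 88, 122.
KpnI sites (GGTACC) start at positions 11, 66, 77.
KpnI cuts after base 5 of each site (before the last base), so after positions 15, 70, 81.
Combined cut positions: 15, 46, 70, 81, 88, 122.
Circular molecule, 6 cuts → 6 fragments:
  16–46 → 31 bp
  47–70 → 24 bp
  71–81 → 11 bp
  82–88 → 7 bp
  89–122 → 34 bp
  123–125 then 1–15 → 3 + 15 = 18 bp
Sorted largest to smallest: 34, 31, 24, 18, 11, 7 bp.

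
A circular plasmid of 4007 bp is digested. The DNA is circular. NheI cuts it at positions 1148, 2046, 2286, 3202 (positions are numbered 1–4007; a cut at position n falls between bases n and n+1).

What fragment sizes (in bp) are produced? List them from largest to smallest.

1953, 916, 898, 240 bp

Circular molecule, 4 cuts → 4 fragments:
  2046 − 1148 = 898 bp
  2286 − 2046 = 240 bp
  3202 − 2286 = 916 bp
  wrap: 4007 − 3202 + 1148 = 1953 bp
Sorted largest to smallest: 1953, 916, 898, 240 bp.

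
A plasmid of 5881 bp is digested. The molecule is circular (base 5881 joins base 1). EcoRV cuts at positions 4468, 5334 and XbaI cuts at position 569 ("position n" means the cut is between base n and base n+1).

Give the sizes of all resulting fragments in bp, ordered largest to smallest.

Combined cut positions (sorted): 569, 4468, 5334.
Circular molecule, 3 cuts → 3 fragments:
  4468 − 569 = 3899 bp
  5334 − 4468 = 866 bp
  wrap: 5881 − 5334 + 569 = 1116 bp
Sorted largest to smallest: 3899, 1116, 866 bp.

3899, 1116, 866 bp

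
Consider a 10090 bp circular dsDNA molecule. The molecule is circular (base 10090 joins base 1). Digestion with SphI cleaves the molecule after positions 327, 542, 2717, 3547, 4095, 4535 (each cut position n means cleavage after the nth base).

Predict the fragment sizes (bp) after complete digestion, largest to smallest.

5882, 2175, 830, 548, 440, 215 bp

Circular molecule, 6 cuts → 6 fragments:
  542 − 327 = 215 bp
  2717 − 542 = 2175 bp
  3547 − 2717 = 830 bp
  4095 − 3547 = 548 bp
  4535 − 4095 = 440 bp
  wrap: 10090 − 4535 + 327 = 5882 bp
Sorted largest to smallest: 5882, 2175, 830, 548, 440, 215 bp.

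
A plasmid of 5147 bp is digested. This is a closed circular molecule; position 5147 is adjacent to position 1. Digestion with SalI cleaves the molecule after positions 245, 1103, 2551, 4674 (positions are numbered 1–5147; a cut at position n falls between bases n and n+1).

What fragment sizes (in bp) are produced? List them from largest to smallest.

Circular molecule, 4 cuts → 4 fragments:
  1103 − 245 = 858 bp
  2551 − 1103 = 1448 bp
  4674 − 2551 = 2123 bp
  wrap: 5147 − 4674 + 245 = 718 bp
Sorted largest to smallest: 2123, 1448, 858, 718 bp.

2123, 1448, 858, 718 bp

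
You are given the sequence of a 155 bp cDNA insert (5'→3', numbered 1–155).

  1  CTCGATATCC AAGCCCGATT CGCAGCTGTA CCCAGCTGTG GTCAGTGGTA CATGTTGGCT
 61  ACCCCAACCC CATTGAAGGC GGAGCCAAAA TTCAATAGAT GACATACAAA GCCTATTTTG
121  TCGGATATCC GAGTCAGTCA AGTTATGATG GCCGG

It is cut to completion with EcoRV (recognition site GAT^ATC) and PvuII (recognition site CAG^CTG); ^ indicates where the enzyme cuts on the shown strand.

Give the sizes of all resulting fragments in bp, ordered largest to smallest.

EcoRV sites (GATATC) start at positions 4, 124.
EcoRV cuts after base 3 of each site, so after positions 6, 126.
PvuII sites (CAGCTG) start at positions 23, 33.
PvuII cuts after base 3 of each site, so after positions 25, 35.
Combined cut positions: 6, 25, 35, 126.
Linear molecule, 4 cuts → 5 fragments:
  1–6 → 6 bp
  7–25 → 19 bp
  26–35 → 10 bp
  36–126 → 91 bp
  127–155 → 29 bp
Sorted largest to smallest: 91, 29, 19, 10, 6 bp.

91, 29, 19, 10, 6 bp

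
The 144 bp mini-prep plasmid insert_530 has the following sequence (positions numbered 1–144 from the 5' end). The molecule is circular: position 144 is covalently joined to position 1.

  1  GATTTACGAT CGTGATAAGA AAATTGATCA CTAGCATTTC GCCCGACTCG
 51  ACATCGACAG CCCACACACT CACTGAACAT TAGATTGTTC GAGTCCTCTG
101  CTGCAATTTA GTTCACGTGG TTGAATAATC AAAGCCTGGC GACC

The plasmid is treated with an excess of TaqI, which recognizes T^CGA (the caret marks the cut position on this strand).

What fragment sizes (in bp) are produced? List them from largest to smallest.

TaqI sites (TCGA) start at positions 48, 54, 89.
TaqI cuts after the first base of each site, so after positions 48, 54, 89.
Circular molecule, 3 cuts → 3 fragments:
  49–54 → 6 bp
  55–89 → 35 bp
  90–144 then 1–48 → 55 + 48 = 103 bp
Sorted largest to smallest: 103, 35, 6 bp.

103, 35, 6 bp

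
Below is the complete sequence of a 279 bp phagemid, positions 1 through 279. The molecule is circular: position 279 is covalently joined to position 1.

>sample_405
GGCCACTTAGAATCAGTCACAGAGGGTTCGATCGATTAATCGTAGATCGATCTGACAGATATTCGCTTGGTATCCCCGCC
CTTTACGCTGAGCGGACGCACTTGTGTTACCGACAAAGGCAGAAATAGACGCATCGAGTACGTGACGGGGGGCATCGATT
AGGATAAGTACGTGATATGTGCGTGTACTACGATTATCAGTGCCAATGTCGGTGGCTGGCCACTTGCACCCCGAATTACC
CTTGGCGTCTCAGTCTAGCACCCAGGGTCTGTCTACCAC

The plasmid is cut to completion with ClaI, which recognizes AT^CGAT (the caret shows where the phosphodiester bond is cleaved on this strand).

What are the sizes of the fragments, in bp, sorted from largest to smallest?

ClaI sites (ATCGAT) start at positions 31, 46, 154.
ClaI cuts after base 2 of each site, so after positions 32, 47, 155.
Circular molecule, 3 cuts → 3 fragments:
  33–47 → 15 bp
  48–155 → 108 bp
  156–279 then 1–32 → 124 + 32 = 156 bp
Sorted largest to smallest: 156, 108, 15 bp.

156, 108, 15 bp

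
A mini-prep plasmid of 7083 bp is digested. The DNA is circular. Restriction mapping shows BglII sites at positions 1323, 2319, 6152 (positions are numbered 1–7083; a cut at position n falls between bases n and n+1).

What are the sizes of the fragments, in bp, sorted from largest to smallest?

3833, 2254, 996 bp

Circular molecule, 3 cuts → 3 fragments:
  2319 − 1323 = 996 bp
  6152 − 2319 = 3833 bp
  wrap: 7083 − 6152 + 1323 = 2254 bp
Sorted largest to smallest: 3833, 2254, 996 bp.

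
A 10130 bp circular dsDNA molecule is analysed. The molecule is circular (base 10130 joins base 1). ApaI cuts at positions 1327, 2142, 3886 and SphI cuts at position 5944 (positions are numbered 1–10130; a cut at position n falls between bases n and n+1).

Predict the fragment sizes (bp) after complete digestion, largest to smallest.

5513, 2058, 1744, 815 bp

Combined cut positions (sorted): 1327, 2142, 3886, 5944.
Circular molecule, 4 cuts → 4 fragments:
  2142 − 1327 = 815 bp
  3886 − 2142 = 1744 bp
  5944 − 3886 = 2058 bp
  wrap: 10130 − 5944 + 1327 = 5513 bp
Sorted largest to smallest: 5513, 2058, 1744, 815 bp.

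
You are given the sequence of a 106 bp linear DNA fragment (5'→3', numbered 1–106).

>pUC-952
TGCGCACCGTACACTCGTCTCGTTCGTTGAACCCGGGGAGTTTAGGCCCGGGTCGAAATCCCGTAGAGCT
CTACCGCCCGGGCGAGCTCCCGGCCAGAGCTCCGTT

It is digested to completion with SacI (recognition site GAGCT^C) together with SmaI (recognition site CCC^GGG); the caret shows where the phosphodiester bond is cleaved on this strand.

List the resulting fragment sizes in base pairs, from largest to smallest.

SacI sites (GAGCTC) start at positions 66, 84, 97.
SacI cuts after base 5 of each site (before the last base), so after positions 70, 88, 101.
SmaI sites (CCCGGG) start at positions 32, 47, 77.
SmaI cuts after base 3 of each site, so after positions 34, 49, 79.
Combined cut positions: 34, 49, 70, 79, 88, 101.
Linear molecule, 6 cuts → 7 fragments:
  1–34 → 34 bp
  35–49 → 15 bp
  50–70 → 21 bp
  71–79 → 9 bp
  80–88 → 9 bp
  89–101 → 13 bp
  102–106 → 5 bp
Sorted largest to smallest: 34, 21, 15, 13, 9, 9, 5 bp.

34, 21, 15, 13, 9, 9, 5 bp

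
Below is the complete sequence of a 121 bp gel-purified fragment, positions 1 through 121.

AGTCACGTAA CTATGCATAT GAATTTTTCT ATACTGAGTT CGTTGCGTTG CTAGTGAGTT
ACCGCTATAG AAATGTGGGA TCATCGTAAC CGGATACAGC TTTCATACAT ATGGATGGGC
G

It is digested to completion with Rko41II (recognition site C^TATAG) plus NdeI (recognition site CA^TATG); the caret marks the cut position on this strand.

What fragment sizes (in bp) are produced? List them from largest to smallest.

The Rko41II site (CTATAG) starts at position 65.
Rko41II cuts after the first base of each site, so after position 65.
NdeI sites (CATATG) start at positions 16, 108.
NdeI cuts after base 2 of each site, so after positions 17, 109.
Combined cut positions: 17, 65, 109.
Linear molecule, 3 cuts → 4 fragments:
  1–17 → 17 bp
  18–65 → 48 bp
  66–109 → 44 bp
  110–121 → 12 bp
Sorted largest to smallest: 48, 44, 17, 12 bp.

48, 44, 17, 12 bp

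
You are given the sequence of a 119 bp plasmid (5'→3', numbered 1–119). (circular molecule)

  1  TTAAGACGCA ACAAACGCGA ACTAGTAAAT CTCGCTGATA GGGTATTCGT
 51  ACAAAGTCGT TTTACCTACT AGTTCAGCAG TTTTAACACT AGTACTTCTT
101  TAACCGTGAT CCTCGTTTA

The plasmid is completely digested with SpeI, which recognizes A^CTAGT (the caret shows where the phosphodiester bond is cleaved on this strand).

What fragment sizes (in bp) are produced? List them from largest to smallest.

SpeI sites (ACTAGT) start at positions 21, 68, 88.
SpeI cuts after the first base of each site, so after positions 21, 68, 88.
Circular molecule, 3 cuts → 3 fragments:
  22–68 → 47 bp
  69–88 → 20 bp
  89–119 then 1–21 → 31 + 21 = 52 bp
Sorted largest to smallest: 52, 47, 20 bp.

52, 47, 20 bp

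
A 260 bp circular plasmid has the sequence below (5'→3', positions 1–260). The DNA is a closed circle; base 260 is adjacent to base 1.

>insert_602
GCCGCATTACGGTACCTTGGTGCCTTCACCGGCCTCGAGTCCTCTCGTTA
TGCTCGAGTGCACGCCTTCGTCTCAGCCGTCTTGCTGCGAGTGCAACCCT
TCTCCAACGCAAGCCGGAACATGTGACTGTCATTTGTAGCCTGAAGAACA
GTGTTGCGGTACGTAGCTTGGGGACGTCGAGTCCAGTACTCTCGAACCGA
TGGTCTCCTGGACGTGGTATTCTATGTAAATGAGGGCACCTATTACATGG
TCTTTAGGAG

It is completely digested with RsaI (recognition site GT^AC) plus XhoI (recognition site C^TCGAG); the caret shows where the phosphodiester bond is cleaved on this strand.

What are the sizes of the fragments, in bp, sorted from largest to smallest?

107, 86, 27, 21, 19 bp

RsaI sites (GTAC) start at positions 12, 159, 186.
RsaI cuts after base 2 of each site, so after positions 13, 160, 187.
XhoI sites (CTCGAG) start at positions 34, 53.
XhoI cuts after the first base of each site, so after positions 34, 53.
Combined cut positions: 13, 34, 53, 160, 187.
Circular molecule, 5 cuts → 5 fragments:
  14–34 → 21 bp
  35–53 → 19 bp
  54–160 → 107 bp
  161–187 → 27 bp
  188–260 then 1–13 → 73 + 13 = 86 bp
Sorted largest to smallest: 107, 86, 27, 21, 19 bp.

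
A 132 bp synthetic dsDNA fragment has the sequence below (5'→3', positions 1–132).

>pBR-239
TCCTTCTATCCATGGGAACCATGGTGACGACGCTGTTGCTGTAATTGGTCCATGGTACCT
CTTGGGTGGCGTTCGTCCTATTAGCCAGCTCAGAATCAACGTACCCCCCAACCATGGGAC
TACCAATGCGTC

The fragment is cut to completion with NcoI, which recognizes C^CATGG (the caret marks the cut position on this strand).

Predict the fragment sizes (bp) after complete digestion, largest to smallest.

NcoI sites (CCATGG) start at positions 10, 19, 50, 112.
NcoI cuts after the first base of each site, so after positions 10, 19, 50, 112.
Linear molecule, 4 cuts → 5 fragments:
  1–10 → 10 bp
  11–19 → 9 bp
  20–50 → 31 bp
  51–112 → 62 bp
  113–132 → 20 bp
Sorted largest to smallest: 62, 31, 20, 10, 9 bp.

62, 31, 20, 10, 9 bp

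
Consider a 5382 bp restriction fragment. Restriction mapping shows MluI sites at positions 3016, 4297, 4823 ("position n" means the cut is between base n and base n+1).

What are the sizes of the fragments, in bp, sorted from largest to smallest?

3016, 1281, 559, 526 bp

Linear molecule, 3 cuts → 4 fragments:
  3016 − 0 = 3016 bp
  4297 − 3016 = 1281 bp
  4823 − 4297 = 526 bp
  5382 − 4823 = 559 bp
Sorted largest to smallest: 3016, 1281, 559, 526 bp.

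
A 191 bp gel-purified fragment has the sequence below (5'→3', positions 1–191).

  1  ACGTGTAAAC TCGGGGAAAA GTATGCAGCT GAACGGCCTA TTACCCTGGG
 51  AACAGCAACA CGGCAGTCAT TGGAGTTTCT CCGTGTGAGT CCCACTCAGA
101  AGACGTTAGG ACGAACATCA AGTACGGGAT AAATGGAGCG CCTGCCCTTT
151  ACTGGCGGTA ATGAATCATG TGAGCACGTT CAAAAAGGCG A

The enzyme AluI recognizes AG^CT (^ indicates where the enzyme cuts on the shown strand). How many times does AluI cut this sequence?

1

AGCT occurs starting at position 27.
AluI cuts at 1 site.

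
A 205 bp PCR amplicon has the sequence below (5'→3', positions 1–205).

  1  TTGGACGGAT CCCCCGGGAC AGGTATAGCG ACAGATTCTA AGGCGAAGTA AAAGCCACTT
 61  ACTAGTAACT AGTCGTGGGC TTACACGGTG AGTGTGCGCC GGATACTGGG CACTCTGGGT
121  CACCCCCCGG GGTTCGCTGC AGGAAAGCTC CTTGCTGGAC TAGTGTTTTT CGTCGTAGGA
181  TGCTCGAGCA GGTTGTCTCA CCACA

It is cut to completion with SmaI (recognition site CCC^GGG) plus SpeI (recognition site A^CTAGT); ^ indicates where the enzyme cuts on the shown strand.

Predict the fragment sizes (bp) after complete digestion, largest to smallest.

SmaI sites (CCCGGG) start at positions 13, 126.
SmaI cuts after base 3 of each site, so after positions 15, 128.
SpeI sites (ACTAGT) start at positions 61, 68, 159.
SpeI cuts after the first base of each site, so after positions 61, 68, 159.
Combined cut positions: 15, 61, 68, 128, 159.
Linear molecule, 5 cuts → 6 fragments:
  1–15 → 15 bp
  16–61 → 46 bp
  62–68 → 7 bp
  69–128 → 60 bp
  129–159 → 31 bp
  160–205 → 46 bp
Sorted largest to smallest: 60, 46, 46, 31, 15, 7 bp.

60, 46, 46, 31, 15, 7 bp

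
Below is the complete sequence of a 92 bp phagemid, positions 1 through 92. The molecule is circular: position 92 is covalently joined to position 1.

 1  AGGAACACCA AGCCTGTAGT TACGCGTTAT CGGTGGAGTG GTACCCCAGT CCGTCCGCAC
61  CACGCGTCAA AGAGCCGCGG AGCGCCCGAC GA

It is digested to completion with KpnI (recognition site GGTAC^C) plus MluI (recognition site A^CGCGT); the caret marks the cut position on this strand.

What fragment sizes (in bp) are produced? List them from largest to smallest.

52, 22, 18 bp

The KpnI site (GGTACC) starts at position 40.
KpnI cuts after base 5 of each site (before the last base), so after position 44.
MluI sites (ACGCGT) start at positions 22, 62.
MluI cuts after the first base of each site, so after positions 22, 62.
Combined cut positions: 22, 44, 62.
Circular molecule, 3 cuts → 3 fragments:
  23–44 → 22 bp
  45–62 → 18 bp
  63–92 then 1–22 → 30 + 22 = 52 bp
Sorted largest to smallest: 52, 22, 18 bp.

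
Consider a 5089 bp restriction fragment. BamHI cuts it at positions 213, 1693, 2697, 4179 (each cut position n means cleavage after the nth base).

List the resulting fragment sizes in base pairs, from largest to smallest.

1482, 1480, 1004, 910, 213 bp

Linear molecule, 4 cuts → 5 fragments:
  213 − 0 = 213 bp
  1693 − 213 = 1480 bp
  2697 − 1693 = 1004 bp
  4179 − 2697 = 1482 bp
  5089 − 4179 = 910 bp
Sorted largest to smallest: 1482, 1480, 1004, 910, 213 bp.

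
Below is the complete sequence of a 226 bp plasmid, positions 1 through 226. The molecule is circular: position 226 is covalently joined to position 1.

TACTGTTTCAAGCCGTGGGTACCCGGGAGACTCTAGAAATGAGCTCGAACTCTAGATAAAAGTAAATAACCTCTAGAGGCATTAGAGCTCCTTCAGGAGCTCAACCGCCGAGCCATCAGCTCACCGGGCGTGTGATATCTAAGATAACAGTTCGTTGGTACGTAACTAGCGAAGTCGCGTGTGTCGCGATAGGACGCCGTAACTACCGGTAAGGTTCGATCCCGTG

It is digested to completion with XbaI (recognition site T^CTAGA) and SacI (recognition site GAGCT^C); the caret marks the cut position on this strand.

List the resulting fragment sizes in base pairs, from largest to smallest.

XbaI sites (TCTAGA) start at positions 32, 51, 72.
XbaI cuts after the first base of each site, so after positions 32, 51, 72.
SacI sites (GAGCTC) start at positions 41, 85, 97.
SacI cuts after base 5 of each site (before the last base), so after positions 45, 89, 101.
Combined cut positions: 32, 45, 51, 72, 89, 101.
Circular molecule, 6 cuts → 6 fragments:
  33–45 → 13 bp
  46–51 → 6 bp
  52–72 → 21 bp
  73–89 → 17 bp
  90–101 → 12 bp
  102–226 then 1–32 → 125 + 32 = 157 bp
Sorted largest to smallest: 157, 21, 17, 13, 12, 6 bp.

157, 21, 17, 13, 12, 6 bp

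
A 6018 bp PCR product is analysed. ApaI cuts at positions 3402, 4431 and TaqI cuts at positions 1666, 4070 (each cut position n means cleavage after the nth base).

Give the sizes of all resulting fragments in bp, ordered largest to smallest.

Combined cut positions (sorted): 1666, 3402, 4070, 4431.
Linear molecule, 4 cuts → 5 fragments:
  1666 − 0 = 1666 bp
  3402 − 1666 = 1736 bp
  4070 − 3402 = 668 bp
  4431 − 4070 = 361 bp
  6018 − 4431 = 1587 bp
Sorted largest to smallest: 1736, 1666, 1587, 668, 361 bp.

1736, 1666, 1587, 668, 361 bp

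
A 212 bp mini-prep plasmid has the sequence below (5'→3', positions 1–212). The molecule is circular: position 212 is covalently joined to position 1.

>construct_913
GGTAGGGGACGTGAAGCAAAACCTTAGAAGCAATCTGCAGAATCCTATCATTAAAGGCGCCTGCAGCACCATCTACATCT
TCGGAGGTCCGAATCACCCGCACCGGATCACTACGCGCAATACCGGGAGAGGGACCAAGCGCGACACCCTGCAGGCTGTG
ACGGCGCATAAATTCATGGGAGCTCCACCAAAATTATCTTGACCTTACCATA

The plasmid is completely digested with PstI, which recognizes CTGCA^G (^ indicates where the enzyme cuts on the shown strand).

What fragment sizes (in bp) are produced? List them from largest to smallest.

98, 88, 26 bp

PstI sites (CTGCAG) start at positions 35, 61, 149.
PstI cuts after base 5 of each site (before the last base), so after positions 39, 65, 153.
Circular molecule, 3 cuts → 3 fragments:
  40–65 → 26 bp
  66–153 → 88 bp
  154–212 then 1–39 → 59 + 39 = 98 bp
Sorted largest to smallest: 98, 88, 26 bp.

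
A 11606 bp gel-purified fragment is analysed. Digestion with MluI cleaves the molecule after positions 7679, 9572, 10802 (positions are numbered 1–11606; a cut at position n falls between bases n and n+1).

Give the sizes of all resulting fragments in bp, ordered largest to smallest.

Linear molecule, 3 cuts → 4 fragments:
  7679 − 0 = 7679 bp
  9572 − 7679 = 1893 bp
  10802 − 9572 = 1230 bp
  11606 − 10802 = 804 bp
Sorted largest to smallest: 7679, 1893, 1230, 804 bp.

7679, 1893, 1230, 804 bp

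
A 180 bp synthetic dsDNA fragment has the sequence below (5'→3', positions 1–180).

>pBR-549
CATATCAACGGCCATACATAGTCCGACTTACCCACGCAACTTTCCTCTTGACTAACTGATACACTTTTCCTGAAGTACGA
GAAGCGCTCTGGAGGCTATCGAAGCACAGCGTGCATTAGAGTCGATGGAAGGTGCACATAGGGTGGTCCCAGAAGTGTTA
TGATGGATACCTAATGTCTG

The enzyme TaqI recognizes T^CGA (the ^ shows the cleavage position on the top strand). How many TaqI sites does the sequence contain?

TCGA occurs starting at positions 99, 122.
TaqI cuts at 2 sites.

2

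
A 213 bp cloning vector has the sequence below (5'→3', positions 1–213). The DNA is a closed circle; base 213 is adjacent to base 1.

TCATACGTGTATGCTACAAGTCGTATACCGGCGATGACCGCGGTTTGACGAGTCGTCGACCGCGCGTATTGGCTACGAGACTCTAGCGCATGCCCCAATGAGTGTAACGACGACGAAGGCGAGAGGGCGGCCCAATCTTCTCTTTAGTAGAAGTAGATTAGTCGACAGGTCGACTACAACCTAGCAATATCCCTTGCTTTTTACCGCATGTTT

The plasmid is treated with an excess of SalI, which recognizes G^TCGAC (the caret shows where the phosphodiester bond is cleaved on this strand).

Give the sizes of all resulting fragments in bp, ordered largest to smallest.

106, 99, 8 bp

SalI sites (GTCGAC) start at positions 55, 161, 169.
SalI cuts after the first base of each site, so after positions 55, 161, 169.
Circular molecule, 3 cuts → 3 fragments:
  56–161 → 106 bp
  162–169 → 8 bp
  170–213 then 1–55 → 44 + 55 = 99 bp
Sorted largest to smallest: 106, 99, 8 bp.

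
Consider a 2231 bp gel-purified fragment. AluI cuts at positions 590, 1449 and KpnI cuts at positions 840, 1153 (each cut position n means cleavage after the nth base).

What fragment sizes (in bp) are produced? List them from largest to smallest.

782, 590, 313, 296, 250 bp

Combined cut positions (sorted): 590, 840, 1153, 1449.
Linear molecule, 4 cuts → 5 fragments:
  590 − 0 = 590 bp
  840 − 590 = 250 bp
  1153 − 840 = 313 bp
  1449 − 1153 = 296 bp
  2231 − 1449 = 782 bp
Sorted largest to smallest: 782, 590, 313, 296, 250 bp.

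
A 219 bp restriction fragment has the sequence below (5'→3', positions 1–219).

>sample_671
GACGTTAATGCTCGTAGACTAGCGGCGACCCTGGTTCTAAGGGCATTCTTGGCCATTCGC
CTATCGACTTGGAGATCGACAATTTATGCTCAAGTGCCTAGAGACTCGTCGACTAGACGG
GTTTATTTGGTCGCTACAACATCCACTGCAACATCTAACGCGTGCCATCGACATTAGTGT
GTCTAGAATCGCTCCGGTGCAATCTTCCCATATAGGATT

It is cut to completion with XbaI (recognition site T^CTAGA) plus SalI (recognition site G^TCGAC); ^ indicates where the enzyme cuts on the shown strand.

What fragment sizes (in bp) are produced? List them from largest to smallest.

108, 74, 37 bp

The XbaI site (TCTAGA) starts at position 182.
XbaI cuts after the first base of each site, so after position 182.
The SalI site (GTCGAC) starts at position 108.
SalI cuts after the first base of each site, so after position 108.
Combined cut positions: 108, 182.
Linear molecule, 2 cuts → 3 fragments:
  1–108 → 108 bp
  109–182 → 74 bp
  183–219 → 37 bp
Sorted largest to smallest: 108, 74, 37 bp.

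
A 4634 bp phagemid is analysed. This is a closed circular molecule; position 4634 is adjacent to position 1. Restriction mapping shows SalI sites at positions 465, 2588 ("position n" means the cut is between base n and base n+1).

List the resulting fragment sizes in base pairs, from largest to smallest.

2511, 2123 bp

Circular molecule, 2 cuts → 2 fragments:
  2588 − 465 = 2123 bp
  wrap: 4634 − 2588 + 465 = 2511 bp
Sorted largest to smallest: 2511, 2123 bp.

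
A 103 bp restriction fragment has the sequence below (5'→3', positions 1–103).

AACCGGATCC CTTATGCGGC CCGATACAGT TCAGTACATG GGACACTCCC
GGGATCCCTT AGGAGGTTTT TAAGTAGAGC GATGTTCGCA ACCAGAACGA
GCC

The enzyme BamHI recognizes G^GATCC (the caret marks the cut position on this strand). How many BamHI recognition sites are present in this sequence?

GGATCC occurs starting at positions 5, 52.
BamHI cuts at 2 sites.

2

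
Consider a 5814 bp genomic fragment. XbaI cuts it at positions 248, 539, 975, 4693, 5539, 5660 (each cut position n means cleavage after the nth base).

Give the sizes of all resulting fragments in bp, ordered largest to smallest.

3718, 846, 436, 291, 248, 154, 121 bp

Linear molecule, 6 cuts → 7 fragments:
  248 − 0 = 248 bp
  539 − 248 = 291 bp
  975 − 539 = 436 bp
  4693 − 975 = 3718 bp
  5539 − 4693 = 846 bp
  5660 − 5539 = 121 bp
  5814 − 5660 = 154 bp
Sorted largest to smallest: 3718, 846, 436, 291, 248, 154, 121 bp.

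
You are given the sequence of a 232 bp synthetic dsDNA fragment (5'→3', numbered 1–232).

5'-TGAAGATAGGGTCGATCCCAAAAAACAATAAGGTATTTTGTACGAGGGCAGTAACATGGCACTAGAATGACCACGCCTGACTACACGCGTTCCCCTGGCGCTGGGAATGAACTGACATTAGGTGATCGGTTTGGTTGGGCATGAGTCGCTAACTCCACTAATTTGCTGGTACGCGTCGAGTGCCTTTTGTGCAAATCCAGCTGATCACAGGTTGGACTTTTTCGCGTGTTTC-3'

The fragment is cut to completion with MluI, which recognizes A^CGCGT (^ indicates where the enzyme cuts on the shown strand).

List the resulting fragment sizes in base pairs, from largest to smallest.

86, 85, 61 bp

MluI sites (ACGCGT) start at positions 85, 171.
MluI cuts after the first base of each site, so after positions 85, 171.
Linear molecule, 2 cuts → 3 fragments:
  1–85 → 85 bp
  86–171 → 86 bp
  172–232 → 61 bp
Sorted largest to smallest: 86, 85, 61 bp.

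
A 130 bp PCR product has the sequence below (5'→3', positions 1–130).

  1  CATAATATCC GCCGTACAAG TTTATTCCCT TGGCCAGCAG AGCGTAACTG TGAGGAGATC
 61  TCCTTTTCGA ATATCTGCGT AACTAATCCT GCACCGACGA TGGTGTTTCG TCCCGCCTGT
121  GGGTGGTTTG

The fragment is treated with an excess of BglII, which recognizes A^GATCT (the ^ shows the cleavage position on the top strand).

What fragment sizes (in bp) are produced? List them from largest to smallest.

The BglII site (AGATCT) starts at position 56.
BglII cuts after the first base of each site, so after position 56.
Linear molecule, 1 cut → 2 fragments:
  1–56 → 56 bp
  57–130 → 74 bp
Sorted largest to smallest: 74, 56 bp.

74, 56 bp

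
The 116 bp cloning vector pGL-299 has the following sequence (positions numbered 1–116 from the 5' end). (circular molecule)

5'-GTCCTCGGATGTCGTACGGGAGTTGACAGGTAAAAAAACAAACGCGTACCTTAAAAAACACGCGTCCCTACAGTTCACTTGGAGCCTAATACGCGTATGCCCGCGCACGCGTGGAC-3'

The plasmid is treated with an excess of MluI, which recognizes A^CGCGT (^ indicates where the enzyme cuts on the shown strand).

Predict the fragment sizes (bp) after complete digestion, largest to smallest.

MluI sites (ACGCGT) start at positions 42, 60, 91, 107.
MluI cuts after the first base of each site, so after positions 42, 60, 91, 107.
Circular molecule, 4 cuts → 4 fragments:
  43–60 → 18 bp
  61–91 → 31 bp
  92–107 → 16 bp
  108–116 then 1–42 → 9 + 42 = 51 bp
Sorted largest to smallest: 51, 31, 18, 16 bp.

51, 31, 18, 16 bp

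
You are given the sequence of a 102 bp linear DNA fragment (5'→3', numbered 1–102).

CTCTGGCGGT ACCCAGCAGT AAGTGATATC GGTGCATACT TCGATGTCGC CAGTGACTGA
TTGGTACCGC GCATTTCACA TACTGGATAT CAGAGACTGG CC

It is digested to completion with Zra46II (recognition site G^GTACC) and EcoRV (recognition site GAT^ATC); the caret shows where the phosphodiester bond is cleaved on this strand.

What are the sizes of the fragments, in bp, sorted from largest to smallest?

36, 25, 19, 14, 8 bp

Zra46II sites (GGTACC) start at positions 8, 63.
Zra46II cuts after the first base of each site, so after positions 8, 63.
EcoRV sites (GATATC) start at positions 25, 86.
EcoRV cuts after base 3 of each site, so after positions 27, 88.
Combined cut positions: 8, 27, 63, 88.
Linear molecule, 4 cuts → 5 fragments:
  1–8 → 8 bp
  9–27 → 19 bp
  28–63 → 36 bp
  64–88 → 25 bp
  89–102 → 14 bp
Sorted largest to smallest: 36, 25, 19, 14, 8 bp.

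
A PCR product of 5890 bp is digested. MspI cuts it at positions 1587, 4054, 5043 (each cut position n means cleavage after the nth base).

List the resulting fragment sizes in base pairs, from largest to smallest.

2467, 1587, 989, 847 bp

Linear molecule, 3 cuts → 4 fragments:
  1587 − 0 = 1587 bp
  4054 − 1587 = 2467 bp
  5043 − 4054 = 989 bp
  5890 − 5043 = 847 bp
Sorted largest to smallest: 2467, 1587, 989, 847 bp.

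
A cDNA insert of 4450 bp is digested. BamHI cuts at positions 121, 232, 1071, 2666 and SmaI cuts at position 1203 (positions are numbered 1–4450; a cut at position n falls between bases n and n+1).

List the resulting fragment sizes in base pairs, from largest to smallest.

Combined cut positions (sorted): 121, 232, 1071, 1203, 2666.
Linear molecule, 5 cuts → 6 fragments:
  121 − 0 = 121 bp
  232 − 121 = 111 bp
  1071 − 232 = 839 bp
  1203 − 1071 = 132 bp
  2666 − 1203 = 1463 bp
  4450 − 2666 = 1784 bp
Sorted largest to smallest: 1784, 1463, 839, 132, 121, 111 bp.

1784, 1463, 839, 132, 121, 111 bp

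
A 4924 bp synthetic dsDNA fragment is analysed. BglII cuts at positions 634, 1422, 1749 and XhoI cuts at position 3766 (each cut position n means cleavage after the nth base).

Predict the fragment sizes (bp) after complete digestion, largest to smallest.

2017, 1158, 788, 634, 327 bp

Combined cut positions (sorted): 634, 1422, 1749, 3766.
Linear molecule, 4 cuts → 5 fragments:
  634 − 0 = 634 bp
  1422 − 634 = 788 bp
  1749 − 1422 = 327 bp
  3766 − 1749 = 2017 bp
  4924 − 3766 = 1158 bp
Sorted largest to smallest: 2017, 1158, 788, 634, 327 bp.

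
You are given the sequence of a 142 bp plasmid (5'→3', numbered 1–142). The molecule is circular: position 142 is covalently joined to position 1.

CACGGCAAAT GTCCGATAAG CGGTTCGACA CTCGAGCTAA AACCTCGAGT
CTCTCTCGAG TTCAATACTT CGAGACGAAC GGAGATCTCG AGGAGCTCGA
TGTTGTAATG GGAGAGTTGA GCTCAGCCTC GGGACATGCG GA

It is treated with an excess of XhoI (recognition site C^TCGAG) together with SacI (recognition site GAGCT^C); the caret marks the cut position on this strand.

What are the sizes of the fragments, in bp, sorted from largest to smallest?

XhoI sites (CTCGAG) start at positions 31, 44, 55, 87.
XhoI cuts after the first base of each site, so after positions 31, 44, 55, 87.
SacI sites (GAGCTC) start at positions 93, 119.
SacI cuts after base 5 of each site (before the last base), so after positions 97, 123.
Combined cut positions: 31, 44, 55, 87, 97, 123.
Circular molecule, 6 cuts → 6 fragments:
  32–44 → 13 bp
  45–55 → 11 bp
  56–87 → 32 bp
  88–97 → 10 bp
  98–123 → 26 bp
  124–142 then 1–31 → 19 + 31 = 50 bp
Sorted largest to smallest: 50, 32, 26, 13, 11, 10 bp.

50, 32, 26, 13, 11, 10 bp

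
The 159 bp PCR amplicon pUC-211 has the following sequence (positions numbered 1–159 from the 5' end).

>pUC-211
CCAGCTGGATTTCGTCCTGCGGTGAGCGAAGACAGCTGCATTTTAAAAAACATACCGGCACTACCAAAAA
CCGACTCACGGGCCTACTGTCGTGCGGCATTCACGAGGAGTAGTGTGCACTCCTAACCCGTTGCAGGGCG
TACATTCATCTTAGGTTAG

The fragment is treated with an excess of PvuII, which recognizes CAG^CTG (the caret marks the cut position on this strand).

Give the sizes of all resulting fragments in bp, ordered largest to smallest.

124, 31, 4 bp

PvuII sites (CAGCTG) start at positions 2, 33.
PvuII cuts after base 3 of each site, so after positions 4, 35.
Linear molecule, 2 cuts → 3 fragments:
  1–4 → 4 bp
  5–35 → 31 bp
  36–159 → 124 bp
Sorted largest to smallest: 124, 31, 4 bp.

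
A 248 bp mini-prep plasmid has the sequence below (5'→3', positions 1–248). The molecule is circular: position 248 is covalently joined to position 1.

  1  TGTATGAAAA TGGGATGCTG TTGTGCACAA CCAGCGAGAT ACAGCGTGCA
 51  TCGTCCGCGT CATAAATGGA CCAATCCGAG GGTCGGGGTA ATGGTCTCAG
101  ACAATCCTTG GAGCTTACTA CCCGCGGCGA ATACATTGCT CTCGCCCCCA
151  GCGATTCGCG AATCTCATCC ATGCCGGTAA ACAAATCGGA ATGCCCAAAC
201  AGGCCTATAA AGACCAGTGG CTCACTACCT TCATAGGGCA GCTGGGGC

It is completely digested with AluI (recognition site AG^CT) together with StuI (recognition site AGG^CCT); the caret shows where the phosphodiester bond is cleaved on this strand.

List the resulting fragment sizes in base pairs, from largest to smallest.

120, 90, 38 bp

AluI sites (AGCT) start at positions 112, 240.
AluI cuts after base 2 of each site, so after positions 113, 241.
The StuI site (AGGCCT) starts at position 201.
StuI cuts after base 3 of each site, so after position 203.
Combined cut positions: 113, 203, 241.
Circular molecule, 3 cuts → 3 fragments:
  114–203 → 90 bp
  204–241 → 38 bp
  242–248 then 1–113 → 7 + 113 = 120 bp
Sorted largest to smallest: 120, 90, 38 bp.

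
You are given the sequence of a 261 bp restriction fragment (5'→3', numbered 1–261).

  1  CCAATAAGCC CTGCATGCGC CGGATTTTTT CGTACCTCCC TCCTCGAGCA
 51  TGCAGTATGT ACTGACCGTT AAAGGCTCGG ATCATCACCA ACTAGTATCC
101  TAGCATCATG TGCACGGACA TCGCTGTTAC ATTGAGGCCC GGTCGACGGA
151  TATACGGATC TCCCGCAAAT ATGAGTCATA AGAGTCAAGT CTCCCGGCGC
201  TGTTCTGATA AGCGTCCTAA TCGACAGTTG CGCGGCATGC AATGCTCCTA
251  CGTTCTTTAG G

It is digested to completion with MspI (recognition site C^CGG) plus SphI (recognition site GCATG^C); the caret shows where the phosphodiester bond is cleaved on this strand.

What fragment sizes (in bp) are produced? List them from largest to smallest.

MspI sites (CCGG) start at positions 20, 139, 194.
MspI cuts after the first base of each site, so after positions 20, 139, 194.
SphI sites (GCATGC) start at positions 13, 48, 235.
SphI cuts after base 5 of each site (before the last base), so after positions 17, 52, 239.
Combined cut positions: 17, 20, 52, 139, 194, 239.
Linear molecule, 6 cuts → 7 fragments:
  1–17 → 17 bp
  18–20 → 3 bp
  21–52 → 32 bp
  53–139 → 87 bp
  140–194 → 55 bp
  195–239 → 45 bp
  240–261 → 22 bp
Sorted largest to smallest: 87, 55, 45, 32, 22, 17, 3 bp.

87, 55, 45, 32, 22, 17, 3 bp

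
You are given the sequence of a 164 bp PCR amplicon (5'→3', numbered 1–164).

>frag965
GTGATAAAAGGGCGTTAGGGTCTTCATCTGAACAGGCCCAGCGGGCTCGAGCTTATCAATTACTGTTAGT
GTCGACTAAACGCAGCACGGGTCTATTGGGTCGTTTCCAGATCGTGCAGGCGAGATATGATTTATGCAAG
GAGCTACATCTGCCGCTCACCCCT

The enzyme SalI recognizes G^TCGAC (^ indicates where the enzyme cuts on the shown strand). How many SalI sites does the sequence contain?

1

GTCGAC occurs starting at position 71.
SalI cuts at 1 site.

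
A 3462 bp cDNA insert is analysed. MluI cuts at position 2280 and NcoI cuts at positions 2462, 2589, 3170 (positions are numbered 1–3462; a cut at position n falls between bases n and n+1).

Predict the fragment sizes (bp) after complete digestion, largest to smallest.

2280, 581, 292, 182, 127 bp

Combined cut positions (sorted): 2280, 2462, 2589, 3170.
Linear molecule, 4 cuts → 5 fragments:
  2280 − 0 = 2280 bp
  2462 − 2280 = 182 bp
  2589 − 2462 = 127 bp
  3170 − 2589 = 581 bp
  3462 − 3170 = 292 bp
Sorted largest to smallest: 2280, 581, 292, 182, 127 bp.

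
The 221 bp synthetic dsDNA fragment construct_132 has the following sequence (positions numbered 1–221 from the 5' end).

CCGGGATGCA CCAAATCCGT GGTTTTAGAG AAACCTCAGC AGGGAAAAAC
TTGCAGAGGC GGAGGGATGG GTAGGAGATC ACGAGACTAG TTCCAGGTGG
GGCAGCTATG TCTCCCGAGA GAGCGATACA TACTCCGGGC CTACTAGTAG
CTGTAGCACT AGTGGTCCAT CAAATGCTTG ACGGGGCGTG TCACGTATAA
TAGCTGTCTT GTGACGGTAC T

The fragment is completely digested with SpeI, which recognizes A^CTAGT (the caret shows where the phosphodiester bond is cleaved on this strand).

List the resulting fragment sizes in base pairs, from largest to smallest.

86, 63, 57, 15 bp

SpeI sites (ACTAGT) start at positions 86, 143, 158.
SpeI cuts after the first base of each site, so after positions 86, 143, 158.
Linear molecule, 3 cuts → 4 fragments:
  1–86 → 86 bp
  87–143 → 57 bp
  144–158 → 15 bp
  159–221 → 63 bp
Sorted largest to smallest: 86, 63, 57, 15 bp.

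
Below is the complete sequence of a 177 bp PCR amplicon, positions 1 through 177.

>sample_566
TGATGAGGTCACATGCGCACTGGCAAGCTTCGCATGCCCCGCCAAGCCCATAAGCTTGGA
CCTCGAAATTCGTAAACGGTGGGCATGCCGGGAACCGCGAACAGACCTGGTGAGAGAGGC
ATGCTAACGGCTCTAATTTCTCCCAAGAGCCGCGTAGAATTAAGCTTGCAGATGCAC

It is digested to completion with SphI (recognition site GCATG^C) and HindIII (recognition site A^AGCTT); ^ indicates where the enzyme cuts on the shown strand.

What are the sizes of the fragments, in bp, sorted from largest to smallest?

SphI sites (GCATGC) start at positions 32, 83, 119.
SphI cuts after base 5 of each site (before the last base), so after positions 36, 87, 123.
HindIII sites (AAGCTT) start at positions 25, 52, 162.
HindIII cuts after the first base of each site, so after positions 25, 52, 162.
Combined cut positions: 25, 36, 52, 87, 123, 162.
Linear molecule, 6 cuts → 7 fragments:
  1–25 → 25 bp
  26–36 → 11 bp
  37–52 → 16 bp
  53–87 → 35 bp
  88–123 → 36 bp
  124–162 → 39 bp
  163–177 → 15 bp
Sorted largest to smallest: 39, 36, 35, 25, 16, 15, 11 bp.

39, 36, 35, 25, 16, 15, 11 bp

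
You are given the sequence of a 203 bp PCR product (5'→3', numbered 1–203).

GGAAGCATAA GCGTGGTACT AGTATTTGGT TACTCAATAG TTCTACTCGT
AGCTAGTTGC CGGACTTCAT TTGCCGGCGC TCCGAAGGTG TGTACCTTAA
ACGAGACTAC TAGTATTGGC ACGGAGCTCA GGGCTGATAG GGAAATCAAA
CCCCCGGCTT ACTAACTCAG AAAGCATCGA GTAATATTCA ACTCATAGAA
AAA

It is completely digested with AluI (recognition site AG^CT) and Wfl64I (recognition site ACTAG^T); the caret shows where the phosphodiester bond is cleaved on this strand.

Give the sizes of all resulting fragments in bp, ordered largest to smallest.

77, 61, 30, 22, 13 bp

AluI sites (AGCT) start at positions 51, 125.
AluI cuts after base 2 of each site, so after positions 52, 126.
Wfl64I sites (ACTAGT) start at positions 18, 109.
Wfl64I cuts after base 5 of each site (before the last base), so after positions 22, 113.
Combined cut positions: 22, 52, 113, 126.
Linear molecule, 4 cuts → 5 fragments:
  1–22 → 22 bp
  23–52 → 30 bp
  53–113 → 61 bp
  114–126 → 13 bp
  127–203 → 77 bp
Sorted largest to smallest: 77, 61, 30, 22, 13 bp.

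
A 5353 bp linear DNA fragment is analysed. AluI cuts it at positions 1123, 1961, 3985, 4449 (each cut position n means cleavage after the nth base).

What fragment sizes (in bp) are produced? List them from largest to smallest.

2024, 1123, 904, 838, 464 bp

Linear molecule, 4 cuts → 5 fragments:
  1123 − 0 = 1123 bp
  1961 − 1123 = 838 bp
  3985 − 1961 = 2024 bp
  4449 − 3985 = 464 bp
  5353 − 4449 = 904 bp
Sorted largest to smallest: 2024, 1123, 904, 838, 464 bp.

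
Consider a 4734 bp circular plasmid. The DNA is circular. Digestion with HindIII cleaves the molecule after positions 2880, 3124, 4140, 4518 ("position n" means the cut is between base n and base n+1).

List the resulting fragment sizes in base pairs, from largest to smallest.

3096, 1016, 378, 244 bp

Circular molecule, 4 cuts → 4 fragments:
  3124 − 2880 = 244 bp
  4140 − 3124 = 1016 bp
  4518 − 4140 = 378 bp
  wrap: 4734 − 4518 + 2880 = 3096 bp
Sorted largest to smallest: 3096, 1016, 378, 244 bp.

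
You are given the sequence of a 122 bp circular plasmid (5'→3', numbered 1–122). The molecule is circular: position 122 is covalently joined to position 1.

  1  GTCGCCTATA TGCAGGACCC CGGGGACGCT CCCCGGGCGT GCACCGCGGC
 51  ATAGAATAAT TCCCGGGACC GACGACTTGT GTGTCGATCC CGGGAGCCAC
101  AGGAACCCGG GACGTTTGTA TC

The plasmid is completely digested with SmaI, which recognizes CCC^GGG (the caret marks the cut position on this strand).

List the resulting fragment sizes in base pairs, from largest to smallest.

35, 30, 27, 17, 13 bp

SmaI sites (CCCGGG) start at positions 19, 32, 62, 89, 106.
SmaI cuts after base 3 of each site, so after positions 21, 34, 64, 91, 108.
Circular molecule, 5 cuts → 5 fragments:
  22–34 → 13 bp
  35–64 → 30 bp
  65–91 → 27 bp
  92–108 → 17 bp
  109–122 then 1–21 → 14 + 21 = 35 bp
Sorted largest to smallest: 35, 30, 27, 17, 13 bp.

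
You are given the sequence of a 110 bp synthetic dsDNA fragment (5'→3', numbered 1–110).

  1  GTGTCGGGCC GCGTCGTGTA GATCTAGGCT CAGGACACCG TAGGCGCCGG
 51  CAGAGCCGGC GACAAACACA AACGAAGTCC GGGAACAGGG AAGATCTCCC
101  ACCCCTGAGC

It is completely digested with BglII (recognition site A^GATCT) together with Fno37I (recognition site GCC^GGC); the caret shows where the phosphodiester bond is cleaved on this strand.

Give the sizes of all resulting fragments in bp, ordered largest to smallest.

35, 28, 20, 18, 9 bp

BglII sites (AGATCT) start at positions 20, 92.
BglII cuts after the first base of each site, so after positions 20, 92.
Fno37I sites (GCCGGC) start at positions 46, 55.
Fno37I cuts after base 3 of each site, so after positions 48, 57.
Combined cut positions: 20, 48, 57, 92.
Linear molecule, 4 cuts → 5 fragments:
  1–20 → 20 bp
  21–48 → 28 bp
  49–57 → 9 bp
  58–92 → 35 bp
  93–110 → 18 bp
Sorted largest to smallest: 35, 28, 20, 18, 9 bp.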